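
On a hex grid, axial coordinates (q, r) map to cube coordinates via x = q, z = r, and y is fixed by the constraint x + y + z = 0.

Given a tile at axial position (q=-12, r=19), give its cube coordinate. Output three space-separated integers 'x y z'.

Answer: -12 -7 19

Derivation:
x = q = -12
z = r = 19
y = -x - z = -(-12) - (19) = -7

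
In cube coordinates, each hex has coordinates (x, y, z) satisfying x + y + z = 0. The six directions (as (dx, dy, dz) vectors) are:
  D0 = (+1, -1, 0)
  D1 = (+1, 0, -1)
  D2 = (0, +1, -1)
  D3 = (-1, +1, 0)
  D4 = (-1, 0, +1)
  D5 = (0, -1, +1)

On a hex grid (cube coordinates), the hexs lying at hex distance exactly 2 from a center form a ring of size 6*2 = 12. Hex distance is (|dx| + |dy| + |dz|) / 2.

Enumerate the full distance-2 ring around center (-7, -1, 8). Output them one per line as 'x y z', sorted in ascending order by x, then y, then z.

Answer: -9 -1 10
-9 0 9
-9 1 8
-8 -2 10
-8 1 7
-7 -3 10
-7 1 6
-6 -3 9
-6 0 6
-5 -3 8
-5 -2 7
-5 -1 6

Derivation:
Walk ring at distance 2 from (-7, -1, 8):
Start at center + D4*2 = (-9, -1, 10)
  hex 0: (-9, -1, 10)
  hex 1: (-8, -2, 10)
  hex 2: (-7, -3, 10)
  hex 3: (-6, -3, 9)
  hex 4: (-5, -3, 8)
  hex 5: (-5, -2, 7)
  hex 6: (-5, -1, 6)
  hex 7: (-6, 0, 6)
  hex 8: (-7, 1, 6)
  hex 9: (-8, 1, 7)
  hex 10: (-9, 1, 8)
  hex 11: (-9, 0, 9)
Sorted: 12 hexes.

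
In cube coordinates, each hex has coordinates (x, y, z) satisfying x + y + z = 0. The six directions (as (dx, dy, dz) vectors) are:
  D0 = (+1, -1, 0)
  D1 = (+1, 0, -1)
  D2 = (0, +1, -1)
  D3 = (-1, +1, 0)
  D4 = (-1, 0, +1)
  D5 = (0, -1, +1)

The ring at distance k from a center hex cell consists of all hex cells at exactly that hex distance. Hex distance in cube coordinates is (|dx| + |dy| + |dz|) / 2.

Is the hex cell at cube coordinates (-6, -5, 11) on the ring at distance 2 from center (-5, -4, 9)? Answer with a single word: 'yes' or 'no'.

|px - cx| = |-6 - (-5)| = 1
|py - cy| = |-5 - (-4)| = 1
|pz - cz| = |11 - 9| = 2
distance = (1+1+2)/2 = 4/2 = 2
radius = 2; distance == radius -> yes

Answer: yes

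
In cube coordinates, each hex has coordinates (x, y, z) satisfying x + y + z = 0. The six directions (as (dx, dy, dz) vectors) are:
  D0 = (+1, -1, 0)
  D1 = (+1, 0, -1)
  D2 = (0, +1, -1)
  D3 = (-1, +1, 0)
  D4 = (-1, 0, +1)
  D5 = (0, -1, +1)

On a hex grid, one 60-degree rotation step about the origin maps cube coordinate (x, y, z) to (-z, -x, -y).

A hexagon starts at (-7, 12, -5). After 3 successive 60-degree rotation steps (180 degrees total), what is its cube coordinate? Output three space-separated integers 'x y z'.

Answer: 7 -12 5

Derivation:
Start: (-7, 12, -5)
Step 1: (-7, 12, -5) -> (-(-5), -(-7), -(12)) = (5, 7, -12)
Step 2: (5, 7, -12) -> (-(-12), -(5), -(7)) = (12, -5, -7)
Step 3: (12, -5, -7) -> (-(-7), -(12), -(-5)) = (7, -12, 5)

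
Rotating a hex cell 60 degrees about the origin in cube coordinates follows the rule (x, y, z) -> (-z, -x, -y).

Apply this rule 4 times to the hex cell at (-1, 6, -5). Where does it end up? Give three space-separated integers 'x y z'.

Answer: -5 -1 6

Derivation:
Start: (-1, 6, -5)
Step 1: (-1, 6, -5) -> (-(-5), -(-1), -(6)) = (5, 1, -6)
Step 2: (5, 1, -6) -> (-(-6), -(5), -(1)) = (6, -5, -1)
Step 3: (6, -5, -1) -> (-(-1), -(6), -(-5)) = (1, -6, 5)
Step 4: (1, -6, 5) -> (-(5), -(1), -(-6)) = (-5, -1, 6)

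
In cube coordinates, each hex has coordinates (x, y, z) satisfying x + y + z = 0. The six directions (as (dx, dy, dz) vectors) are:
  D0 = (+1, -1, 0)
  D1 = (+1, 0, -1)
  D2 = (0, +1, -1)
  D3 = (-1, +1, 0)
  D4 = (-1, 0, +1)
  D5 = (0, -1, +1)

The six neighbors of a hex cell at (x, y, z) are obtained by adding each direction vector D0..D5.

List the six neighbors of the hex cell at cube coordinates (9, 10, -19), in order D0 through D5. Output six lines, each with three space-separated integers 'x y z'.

Answer: 10 9 -19
10 10 -20
9 11 -20
8 11 -19
8 10 -18
9 9 -18

Derivation:
Center: (9, 10, -19). Add each direction:
  D0: (9, 10, -19) + (1, -1, 0) = (10, 9, -19)
  D1: (9, 10, -19) + (1, 0, -1) = (10, 10, -20)
  D2: (9, 10, -19) + (0, 1, -1) = (9, 11, -20)
  D3: (9, 10, -19) + (-1, 1, 0) = (8, 11, -19)
  D4: (9, 10, -19) + (-1, 0, 1) = (8, 10, -18)
  D5: (9, 10, -19) + (0, -1, 1) = (9, 9, -18)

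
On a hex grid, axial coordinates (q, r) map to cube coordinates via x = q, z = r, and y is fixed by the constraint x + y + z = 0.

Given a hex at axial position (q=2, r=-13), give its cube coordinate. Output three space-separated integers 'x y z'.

Answer: 2 11 -13

Derivation:
x = q = 2
z = r = -13
y = -x - z = -(2) - (-13) = 11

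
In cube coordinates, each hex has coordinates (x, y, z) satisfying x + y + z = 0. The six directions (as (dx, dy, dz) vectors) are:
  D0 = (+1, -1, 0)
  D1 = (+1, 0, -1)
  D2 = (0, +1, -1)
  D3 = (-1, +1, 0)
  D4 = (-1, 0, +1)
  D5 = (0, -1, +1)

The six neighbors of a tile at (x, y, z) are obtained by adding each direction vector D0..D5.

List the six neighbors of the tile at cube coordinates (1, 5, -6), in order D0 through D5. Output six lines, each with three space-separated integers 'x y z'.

Answer: 2 4 -6
2 5 -7
1 6 -7
0 6 -6
0 5 -5
1 4 -5

Derivation:
Center: (1, 5, -6). Add each direction:
  D0: (1, 5, -6) + (1, -1, 0) = (2, 4, -6)
  D1: (1, 5, -6) + (1, 0, -1) = (2, 5, -7)
  D2: (1, 5, -6) + (0, 1, -1) = (1, 6, -7)
  D3: (1, 5, -6) + (-1, 1, 0) = (0, 6, -6)
  D4: (1, 5, -6) + (-1, 0, 1) = (0, 5, -5)
  D5: (1, 5, -6) + (0, -1, 1) = (1, 4, -5)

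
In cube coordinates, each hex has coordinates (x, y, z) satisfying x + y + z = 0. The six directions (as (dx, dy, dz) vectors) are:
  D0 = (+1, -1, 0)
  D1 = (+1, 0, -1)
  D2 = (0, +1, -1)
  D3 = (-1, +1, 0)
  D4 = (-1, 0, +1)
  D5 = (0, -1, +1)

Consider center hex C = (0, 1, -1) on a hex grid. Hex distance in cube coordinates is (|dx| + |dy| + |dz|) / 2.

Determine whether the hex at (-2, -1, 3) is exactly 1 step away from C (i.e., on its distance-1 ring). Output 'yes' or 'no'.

Answer: no

Derivation:
|px - cx| = |-2 - 0| = 2
|py - cy| = |-1 - 1| = 2
|pz - cz| = |3 - (-1)| = 4
distance = (2+2+4)/2 = 8/2 = 4
radius = 1; distance != radius -> no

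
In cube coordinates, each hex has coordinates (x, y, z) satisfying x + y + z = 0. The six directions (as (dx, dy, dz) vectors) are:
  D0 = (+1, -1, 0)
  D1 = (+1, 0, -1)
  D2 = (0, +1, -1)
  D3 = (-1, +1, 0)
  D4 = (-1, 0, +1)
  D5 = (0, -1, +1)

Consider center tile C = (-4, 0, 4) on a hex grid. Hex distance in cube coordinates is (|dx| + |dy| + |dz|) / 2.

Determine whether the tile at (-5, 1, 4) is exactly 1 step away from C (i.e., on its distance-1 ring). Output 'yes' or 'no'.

Answer: yes

Derivation:
|px - cx| = |-5 - (-4)| = 1
|py - cy| = |1 - 0| = 1
|pz - cz| = |4 - 4| = 0
distance = (1+1+0)/2 = 2/2 = 1
radius = 1; distance == radius -> yes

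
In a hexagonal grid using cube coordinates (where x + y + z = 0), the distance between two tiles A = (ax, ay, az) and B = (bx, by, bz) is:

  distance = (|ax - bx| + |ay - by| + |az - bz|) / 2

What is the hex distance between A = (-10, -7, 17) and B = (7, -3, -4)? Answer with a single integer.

Answer: 21

Derivation:
|ax - bx| = |-10 - 7| = 17
|ay - by| = |-7 - (-3)| = 4
|az - bz| = |17 - (-4)| = 21
distance = (17 + 4 + 21) / 2 = 42 / 2 = 21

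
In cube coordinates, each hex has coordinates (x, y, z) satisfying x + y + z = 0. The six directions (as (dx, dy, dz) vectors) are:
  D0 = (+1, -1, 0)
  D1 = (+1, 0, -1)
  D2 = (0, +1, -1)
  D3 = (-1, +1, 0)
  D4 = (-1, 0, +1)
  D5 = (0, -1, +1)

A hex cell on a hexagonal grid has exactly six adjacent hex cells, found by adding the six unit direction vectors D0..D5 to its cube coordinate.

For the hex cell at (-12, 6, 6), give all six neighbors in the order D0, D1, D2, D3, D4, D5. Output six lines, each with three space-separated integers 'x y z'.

Center: (-12, 6, 6). Add each direction:
  D0: (-12, 6, 6) + (1, -1, 0) = (-11, 5, 6)
  D1: (-12, 6, 6) + (1, 0, -1) = (-11, 6, 5)
  D2: (-12, 6, 6) + (0, 1, -1) = (-12, 7, 5)
  D3: (-12, 6, 6) + (-1, 1, 0) = (-13, 7, 6)
  D4: (-12, 6, 6) + (-1, 0, 1) = (-13, 6, 7)
  D5: (-12, 6, 6) + (0, -1, 1) = (-12, 5, 7)

Answer: -11 5 6
-11 6 5
-12 7 5
-13 7 6
-13 6 7
-12 5 7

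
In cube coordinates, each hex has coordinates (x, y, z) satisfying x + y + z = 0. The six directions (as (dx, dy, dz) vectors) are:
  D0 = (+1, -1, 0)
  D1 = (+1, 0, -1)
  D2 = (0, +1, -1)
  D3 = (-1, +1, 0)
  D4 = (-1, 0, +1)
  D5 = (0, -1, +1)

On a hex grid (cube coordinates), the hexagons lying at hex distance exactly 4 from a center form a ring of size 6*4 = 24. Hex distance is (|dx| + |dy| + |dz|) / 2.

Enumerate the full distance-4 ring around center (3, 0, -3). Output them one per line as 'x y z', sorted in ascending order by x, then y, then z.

Walk ring at distance 4 from (3, 0, -3):
Start at center + D4*4 = (-1, 0, 1)
  hex 0: (-1, 0, 1)
  hex 1: (0, -1, 1)
  hex 2: (1, -2, 1)
  hex 3: (2, -3, 1)
  hex 4: (3, -4, 1)
  hex 5: (4, -4, 0)
  hex 6: (5, -4, -1)
  hex 7: (6, -4, -2)
  hex 8: (7, -4, -3)
  hex 9: (7, -3, -4)
  hex 10: (7, -2, -5)
  hex 11: (7, -1, -6)
  hex 12: (7, 0, -7)
  hex 13: (6, 1, -7)
  hex 14: (5, 2, -7)
  hex 15: (4, 3, -7)
  hex 16: (3, 4, -7)
  hex 17: (2, 4, -6)
  hex 18: (1, 4, -5)
  hex 19: (0, 4, -4)
  hex 20: (-1, 4, -3)
  hex 21: (-1, 3, -2)
  hex 22: (-1, 2, -1)
  hex 23: (-1, 1, 0)
Sorted: 24 hexes.

Answer: -1 0 1
-1 1 0
-1 2 -1
-1 3 -2
-1 4 -3
0 -1 1
0 4 -4
1 -2 1
1 4 -5
2 -3 1
2 4 -6
3 -4 1
3 4 -7
4 -4 0
4 3 -7
5 -4 -1
5 2 -7
6 -4 -2
6 1 -7
7 -4 -3
7 -3 -4
7 -2 -5
7 -1 -6
7 0 -7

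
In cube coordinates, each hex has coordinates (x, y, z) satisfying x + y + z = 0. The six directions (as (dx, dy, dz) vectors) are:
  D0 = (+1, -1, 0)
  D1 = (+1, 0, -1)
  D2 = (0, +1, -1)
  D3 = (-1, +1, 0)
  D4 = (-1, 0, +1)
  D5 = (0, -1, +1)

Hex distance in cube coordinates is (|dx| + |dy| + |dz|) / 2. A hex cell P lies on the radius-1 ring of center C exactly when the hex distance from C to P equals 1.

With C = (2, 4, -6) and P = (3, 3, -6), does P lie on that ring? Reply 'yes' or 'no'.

Answer: yes

Derivation:
|px - cx| = |3 - 2| = 1
|py - cy| = |3 - 4| = 1
|pz - cz| = |-6 - (-6)| = 0
distance = (1+1+0)/2 = 2/2 = 1
radius = 1; distance == radius -> yes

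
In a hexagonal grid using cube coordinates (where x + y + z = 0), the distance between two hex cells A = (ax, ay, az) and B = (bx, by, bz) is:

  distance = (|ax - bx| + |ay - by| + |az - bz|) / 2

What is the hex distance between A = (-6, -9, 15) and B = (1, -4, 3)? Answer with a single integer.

|ax - bx| = |-6 - 1| = 7
|ay - by| = |-9 - (-4)| = 5
|az - bz| = |15 - 3| = 12
distance = (7 + 5 + 12) / 2 = 24 / 2 = 12

Answer: 12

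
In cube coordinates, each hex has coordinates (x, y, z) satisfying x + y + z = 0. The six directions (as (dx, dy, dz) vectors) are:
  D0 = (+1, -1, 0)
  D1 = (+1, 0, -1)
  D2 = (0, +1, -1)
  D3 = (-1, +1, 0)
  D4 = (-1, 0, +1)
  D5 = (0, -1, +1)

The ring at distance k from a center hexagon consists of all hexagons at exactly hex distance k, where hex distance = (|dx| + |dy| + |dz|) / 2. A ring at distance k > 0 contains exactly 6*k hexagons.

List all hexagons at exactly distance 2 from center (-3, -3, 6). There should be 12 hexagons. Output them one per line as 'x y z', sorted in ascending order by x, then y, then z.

Answer: -5 -3 8
-5 -2 7
-5 -1 6
-4 -4 8
-4 -1 5
-3 -5 8
-3 -1 4
-2 -5 7
-2 -2 4
-1 -5 6
-1 -4 5
-1 -3 4

Derivation:
Walk ring at distance 2 from (-3, -3, 6):
Start at center + D4*2 = (-5, -3, 8)
  hex 0: (-5, -3, 8)
  hex 1: (-4, -4, 8)
  hex 2: (-3, -5, 8)
  hex 3: (-2, -5, 7)
  hex 4: (-1, -5, 6)
  hex 5: (-1, -4, 5)
  hex 6: (-1, -3, 4)
  hex 7: (-2, -2, 4)
  hex 8: (-3, -1, 4)
  hex 9: (-4, -1, 5)
  hex 10: (-5, -1, 6)
  hex 11: (-5, -2, 7)
Sorted: 12 hexes.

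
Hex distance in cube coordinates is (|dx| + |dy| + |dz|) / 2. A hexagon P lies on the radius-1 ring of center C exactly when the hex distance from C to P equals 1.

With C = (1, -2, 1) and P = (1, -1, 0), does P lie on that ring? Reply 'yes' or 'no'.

Answer: yes

Derivation:
|px - cx| = |1 - 1| = 0
|py - cy| = |-1 - (-2)| = 1
|pz - cz| = |0 - 1| = 1
distance = (0+1+1)/2 = 2/2 = 1
radius = 1; distance == radius -> yes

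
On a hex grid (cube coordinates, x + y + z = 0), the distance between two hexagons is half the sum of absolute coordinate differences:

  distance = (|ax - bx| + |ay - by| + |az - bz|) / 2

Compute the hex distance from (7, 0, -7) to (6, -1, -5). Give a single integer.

|ax - bx| = |7 - 6| = 1
|ay - by| = |0 - (-1)| = 1
|az - bz| = |-7 - (-5)| = 2
distance = (1 + 1 + 2) / 2 = 4 / 2 = 2

Answer: 2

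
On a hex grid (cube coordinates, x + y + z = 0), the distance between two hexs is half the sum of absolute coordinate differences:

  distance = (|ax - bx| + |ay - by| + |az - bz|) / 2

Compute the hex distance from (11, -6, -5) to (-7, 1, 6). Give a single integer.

Answer: 18

Derivation:
|ax - bx| = |11 - (-7)| = 18
|ay - by| = |-6 - 1| = 7
|az - bz| = |-5 - 6| = 11
distance = (18 + 7 + 11) / 2 = 36 / 2 = 18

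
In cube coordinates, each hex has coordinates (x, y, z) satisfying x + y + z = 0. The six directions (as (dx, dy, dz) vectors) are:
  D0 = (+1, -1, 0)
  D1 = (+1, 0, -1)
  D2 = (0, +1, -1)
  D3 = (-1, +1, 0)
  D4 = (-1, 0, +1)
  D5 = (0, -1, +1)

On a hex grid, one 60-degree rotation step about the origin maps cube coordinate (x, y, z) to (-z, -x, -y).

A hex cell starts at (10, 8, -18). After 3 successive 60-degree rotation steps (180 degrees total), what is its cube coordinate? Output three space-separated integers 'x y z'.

Answer: -10 -8 18

Derivation:
Start: (10, 8, -18)
Step 1: (10, 8, -18) -> (-(-18), -(10), -(8)) = (18, -10, -8)
Step 2: (18, -10, -8) -> (-(-8), -(18), -(-10)) = (8, -18, 10)
Step 3: (8, -18, 10) -> (-(10), -(8), -(-18)) = (-10, -8, 18)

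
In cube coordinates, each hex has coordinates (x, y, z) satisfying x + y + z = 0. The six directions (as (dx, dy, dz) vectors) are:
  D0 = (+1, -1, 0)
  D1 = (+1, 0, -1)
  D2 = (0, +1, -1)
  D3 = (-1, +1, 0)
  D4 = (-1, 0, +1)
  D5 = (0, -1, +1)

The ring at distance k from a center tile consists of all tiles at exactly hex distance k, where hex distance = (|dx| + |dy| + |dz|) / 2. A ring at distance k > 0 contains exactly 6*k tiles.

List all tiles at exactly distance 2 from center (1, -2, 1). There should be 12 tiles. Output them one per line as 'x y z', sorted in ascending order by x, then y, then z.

Answer: -1 -2 3
-1 -1 2
-1 0 1
0 -3 3
0 0 0
1 -4 3
1 0 -1
2 -4 2
2 -1 -1
3 -4 1
3 -3 0
3 -2 -1

Derivation:
Walk ring at distance 2 from (1, -2, 1):
Start at center + D4*2 = (-1, -2, 3)
  hex 0: (-1, -2, 3)
  hex 1: (0, -3, 3)
  hex 2: (1, -4, 3)
  hex 3: (2, -4, 2)
  hex 4: (3, -4, 1)
  hex 5: (3, -3, 0)
  hex 6: (3, -2, -1)
  hex 7: (2, -1, -1)
  hex 8: (1, 0, -1)
  hex 9: (0, 0, 0)
  hex 10: (-1, 0, 1)
  hex 11: (-1, -1, 2)
Sorted: 12 hexes.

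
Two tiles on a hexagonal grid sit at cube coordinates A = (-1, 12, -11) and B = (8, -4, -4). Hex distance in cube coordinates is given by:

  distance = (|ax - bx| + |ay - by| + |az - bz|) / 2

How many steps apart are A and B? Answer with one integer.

|ax - bx| = |-1 - 8| = 9
|ay - by| = |12 - (-4)| = 16
|az - bz| = |-11 - (-4)| = 7
distance = (9 + 16 + 7) / 2 = 32 / 2 = 16

Answer: 16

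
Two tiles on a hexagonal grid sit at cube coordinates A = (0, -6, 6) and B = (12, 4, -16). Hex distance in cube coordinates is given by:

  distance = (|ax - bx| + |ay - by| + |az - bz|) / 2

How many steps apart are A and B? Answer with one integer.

Answer: 22

Derivation:
|ax - bx| = |0 - 12| = 12
|ay - by| = |-6 - 4| = 10
|az - bz| = |6 - (-16)| = 22
distance = (12 + 10 + 22) / 2 = 44 / 2 = 22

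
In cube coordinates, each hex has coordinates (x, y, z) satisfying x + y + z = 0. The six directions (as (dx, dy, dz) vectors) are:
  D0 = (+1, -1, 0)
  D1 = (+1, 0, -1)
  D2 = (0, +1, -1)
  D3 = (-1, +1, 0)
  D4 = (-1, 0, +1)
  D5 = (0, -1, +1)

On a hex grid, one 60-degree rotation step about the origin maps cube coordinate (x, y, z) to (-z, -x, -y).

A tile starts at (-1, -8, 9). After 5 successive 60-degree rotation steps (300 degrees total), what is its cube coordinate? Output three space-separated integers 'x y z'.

Start: (-1, -8, 9)
Step 1: (-1, -8, 9) -> (-(9), -(-1), -(-8)) = (-9, 1, 8)
Step 2: (-9, 1, 8) -> (-(8), -(-9), -(1)) = (-8, 9, -1)
Step 3: (-8, 9, -1) -> (-(-1), -(-8), -(9)) = (1, 8, -9)
Step 4: (1, 8, -9) -> (-(-9), -(1), -(8)) = (9, -1, -8)
Step 5: (9, -1, -8) -> (-(-8), -(9), -(-1)) = (8, -9, 1)

Answer: 8 -9 1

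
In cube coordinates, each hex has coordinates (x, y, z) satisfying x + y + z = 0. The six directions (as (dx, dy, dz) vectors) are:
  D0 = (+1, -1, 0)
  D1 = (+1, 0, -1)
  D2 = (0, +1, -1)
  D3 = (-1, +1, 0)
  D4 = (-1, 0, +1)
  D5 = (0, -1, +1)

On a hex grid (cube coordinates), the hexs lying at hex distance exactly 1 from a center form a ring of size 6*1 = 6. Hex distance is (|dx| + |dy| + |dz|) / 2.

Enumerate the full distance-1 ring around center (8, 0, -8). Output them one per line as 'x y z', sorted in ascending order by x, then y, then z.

Answer: 7 0 -7
7 1 -8
8 -1 -7
8 1 -9
9 -1 -8
9 0 -9

Derivation:
Walk ring at distance 1 from (8, 0, -8):
Start at center + D4*1 = (7, 0, -7)
  hex 0: (7, 0, -7)
  hex 1: (8, -1, -7)
  hex 2: (9, -1, -8)
  hex 3: (9, 0, -9)
  hex 4: (8, 1, -9)
  hex 5: (7, 1, -8)
Sorted: 6 hexes.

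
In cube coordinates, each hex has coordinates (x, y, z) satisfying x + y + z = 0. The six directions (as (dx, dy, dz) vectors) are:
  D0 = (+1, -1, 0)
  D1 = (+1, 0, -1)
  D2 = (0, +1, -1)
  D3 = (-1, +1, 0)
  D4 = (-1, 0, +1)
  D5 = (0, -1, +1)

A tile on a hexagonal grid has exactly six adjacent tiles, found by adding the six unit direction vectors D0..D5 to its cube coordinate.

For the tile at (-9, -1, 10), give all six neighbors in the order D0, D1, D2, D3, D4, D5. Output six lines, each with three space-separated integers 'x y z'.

Answer: -8 -2 10
-8 -1 9
-9 0 9
-10 0 10
-10 -1 11
-9 -2 11

Derivation:
Center: (-9, -1, 10). Add each direction:
  D0: (-9, -1, 10) + (1, -1, 0) = (-8, -2, 10)
  D1: (-9, -1, 10) + (1, 0, -1) = (-8, -1, 9)
  D2: (-9, -1, 10) + (0, 1, -1) = (-9, 0, 9)
  D3: (-9, -1, 10) + (-1, 1, 0) = (-10, 0, 10)
  D4: (-9, -1, 10) + (-1, 0, 1) = (-10, -1, 11)
  D5: (-9, -1, 10) + (0, -1, 1) = (-9, -2, 11)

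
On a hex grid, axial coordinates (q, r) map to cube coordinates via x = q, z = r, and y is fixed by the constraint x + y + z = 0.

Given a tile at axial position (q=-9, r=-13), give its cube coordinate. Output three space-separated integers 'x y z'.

Answer: -9 22 -13

Derivation:
x = q = -9
z = r = -13
y = -x - z = -(-9) - (-13) = 22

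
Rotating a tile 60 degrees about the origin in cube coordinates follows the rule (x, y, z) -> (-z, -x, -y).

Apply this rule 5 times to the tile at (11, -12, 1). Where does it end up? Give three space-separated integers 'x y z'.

Answer: 12 -1 -11

Derivation:
Start: (11, -12, 1)
Step 1: (11, -12, 1) -> (-(1), -(11), -(-12)) = (-1, -11, 12)
Step 2: (-1, -11, 12) -> (-(12), -(-1), -(-11)) = (-12, 1, 11)
Step 3: (-12, 1, 11) -> (-(11), -(-12), -(1)) = (-11, 12, -1)
Step 4: (-11, 12, -1) -> (-(-1), -(-11), -(12)) = (1, 11, -12)
Step 5: (1, 11, -12) -> (-(-12), -(1), -(11)) = (12, -1, -11)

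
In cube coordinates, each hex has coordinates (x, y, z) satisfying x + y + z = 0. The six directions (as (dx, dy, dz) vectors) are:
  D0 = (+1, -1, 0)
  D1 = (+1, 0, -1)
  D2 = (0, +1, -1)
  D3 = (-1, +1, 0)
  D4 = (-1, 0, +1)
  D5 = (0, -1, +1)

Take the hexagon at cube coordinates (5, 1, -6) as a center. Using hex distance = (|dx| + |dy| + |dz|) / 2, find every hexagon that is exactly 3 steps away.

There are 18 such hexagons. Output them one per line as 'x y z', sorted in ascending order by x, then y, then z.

Answer: 2 1 -3
2 2 -4
2 3 -5
2 4 -6
3 0 -3
3 4 -7
4 -1 -3
4 4 -8
5 -2 -3
5 4 -9
6 -2 -4
6 3 -9
7 -2 -5
7 2 -9
8 -2 -6
8 -1 -7
8 0 -8
8 1 -9

Derivation:
Walk ring at distance 3 from (5, 1, -6):
Start at center + D4*3 = (2, 1, -3)
  hex 0: (2, 1, -3)
  hex 1: (3, 0, -3)
  hex 2: (4, -1, -3)
  hex 3: (5, -2, -3)
  hex 4: (6, -2, -4)
  hex 5: (7, -2, -5)
  hex 6: (8, -2, -6)
  hex 7: (8, -1, -7)
  hex 8: (8, 0, -8)
  hex 9: (8, 1, -9)
  hex 10: (7, 2, -9)
  hex 11: (6, 3, -9)
  hex 12: (5, 4, -9)
  hex 13: (4, 4, -8)
  hex 14: (3, 4, -7)
  hex 15: (2, 4, -6)
  hex 16: (2, 3, -5)
  hex 17: (2, 2, -4)
Sorted: 18 hexes.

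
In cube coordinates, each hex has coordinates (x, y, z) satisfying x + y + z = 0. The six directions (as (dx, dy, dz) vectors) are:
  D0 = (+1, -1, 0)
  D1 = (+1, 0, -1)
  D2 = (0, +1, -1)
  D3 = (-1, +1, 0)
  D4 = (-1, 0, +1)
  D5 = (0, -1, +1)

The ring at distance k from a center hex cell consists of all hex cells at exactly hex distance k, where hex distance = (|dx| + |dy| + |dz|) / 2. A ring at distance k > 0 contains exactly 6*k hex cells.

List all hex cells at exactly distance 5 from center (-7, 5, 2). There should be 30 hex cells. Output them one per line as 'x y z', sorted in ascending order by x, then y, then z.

Answer: -12 5 7
-12 6 6
-12 7 5
-12 8 4
-12 9 3
-12 10 2
-11 4 7
-11 10 1
-10 3 7
-10 10 0
-9 2 7
-9 10 -1
-8 1 7
-8 10 -2
-7 0 7
-7 10 -3
-6 0 6
-6 9 -3
-5 0 5
-5 8 -3
-4 0 4
-4 7 -3
-3 0 3
-3 6 -3
-2 0 2
-2 1 1
-2 2 0
-2 3 -1
-2 4 -2
-2 5 -3

Derivation:
Walk ring at distance 5 from (-7, 5, 2):
Start at center + D4*5 = (-12, 5, 7)
  hex 0: (-12, 5, 7)
  hex 1: (-11, 4, 7)
  hex 2: (-10, 3, 7)
  hex 3: (-9, 2, 7)
  hex 4: (-8, 1, 7)
  hex 5: (-7, 0, 7)
  hex 6: (-6, 0, 6)
  hex 7: (-5, 0, 5)
  hex 8: (-4, 0, 4)
  hex 9: (-3, 0, 3)
  hex 10: (-2, 0, 2)
  hex 11: (-2, 1, 1)
  hex 12: (-2, 2, 0)
  hex 13: (-2, 3, -1)
  hex 14: (-2, 4, -2)
  hex 15: (-2, 5, -3)
  hex 16: (-3, 6, -3)
  hex 17: (-4, 7, -3)
  hex 18: (-5, 8, -3)
  hex 19: (-6, 9, -3)
  hex 20: (-7, 10, -3)
  hex 21: (-8, 10, -2)
  hex 22: (-9, 10, -1)
  hex 23: (-10, 10, 0)
  hex 24: (-11, 10, 1)
  hex 25: (-12, 10, 2)
  hex 26: (-12, 9, 3)
  hex 27: (-12, 8, 4)
  hex 28: (-12, 7, 5)
  hex 29: (-12, 6, 6)
Sorted: 30 hexes.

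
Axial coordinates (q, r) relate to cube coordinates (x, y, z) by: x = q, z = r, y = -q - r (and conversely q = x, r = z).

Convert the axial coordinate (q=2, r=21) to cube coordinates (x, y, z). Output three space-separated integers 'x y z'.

Answer: 2 -23 21

Derivation:
x = q = 2
z = r = 21
y = -x - z = -(2) - (21) = -23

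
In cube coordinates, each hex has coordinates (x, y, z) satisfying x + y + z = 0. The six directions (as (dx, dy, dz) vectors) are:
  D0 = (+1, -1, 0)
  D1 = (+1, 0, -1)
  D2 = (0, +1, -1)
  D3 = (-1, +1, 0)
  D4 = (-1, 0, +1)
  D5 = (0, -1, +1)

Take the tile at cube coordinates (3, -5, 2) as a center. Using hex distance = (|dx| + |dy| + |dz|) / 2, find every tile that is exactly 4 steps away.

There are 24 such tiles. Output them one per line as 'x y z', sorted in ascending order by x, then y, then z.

Walk ring at distance 4 from (3, -5, 2):
Start at center + D4*4 = (-1, -5, 6)
  hex 0: (-1, -5, 6)
  hex 1: (0, -6, 6)
  hex 2: (1, -7, 6)
  hex 3: (2, -8, 6)
  hex 4: (3, -9, 6)
  hex 5: (4, -9, 5)
  hex 6: (5, -9, 4)
  hex 7: (6, -9, 3)
  hex 8: (7, -9, 2)
  hex 9: (7, -8, 1)
  hex 10: (7, -7, 0)
  hex 11: (7, -6, -1)
  hex 12: (7, -5, -2)
  hex 13: (6, -4, -2)
  hex 14: (5, -3, -2)
  hex 15: (4, -2, -2)
  hex 16: (3, -1, -2)
  hex 17: (2, -1, -1)
  hex 18: (1, -1, 0)
  hex 19: (0, -1, 1)
  hex 20: (-1, -1, 2)
  hex 21: (-1, -2, 3)
  hex 22: (-1, -3, 4)
  hex 23: (-1, -4, 5)
Sorted: 24 hexes.

Answer: -1 -5 6
-1 -4 5
-1 -3 4
-1 -2 3
-1 -1 2
0 -6 6
0 -1 1
1 -7 6
1 -1 0
2 -8 6
2 -1 -1
3 -9 6
3 -1 -2
4 -9 5
4 -2 -2
5 -9 4
5 -3 -2
6 -9 3
6 -4 -2
7 -9 2
7 -8 1
7 -7 0
7 -6 -1
7 -5 -2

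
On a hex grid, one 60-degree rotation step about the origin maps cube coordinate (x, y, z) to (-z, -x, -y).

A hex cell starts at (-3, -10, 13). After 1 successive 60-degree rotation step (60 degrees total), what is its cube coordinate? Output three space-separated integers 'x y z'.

Start: (-3, -10, 13)
Step 1: (-3, -10, 13) -> (-(13), -(-3), -(-10)) = (-13, 3, 10)

Answer: -13 3 10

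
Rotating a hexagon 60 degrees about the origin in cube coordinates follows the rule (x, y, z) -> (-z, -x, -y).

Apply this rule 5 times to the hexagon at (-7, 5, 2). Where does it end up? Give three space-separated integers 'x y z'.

Answer: -5 -2 7

Derivation:
Start: (-7, 5, 2)
Step 1: (-7, 5, 2) -> (-(2), -(-7), -(5)) = (-2, 7, -5)
Step 2: (-2, 7, -5) -> (-(-5), -(-2), -(7)) = (5, 2, -7)
Step 3: (5, 2, -7) -> (-(-7), -(5), -(2)) = (7, -5, -2)
Step 4: (7, -5, -2) -> (-(-2), -(7), -(-5)) = (2, -7, 5)
Step 5: (2, -7, 5) -> (-(5), -(2), -(-7)) = (-5, -2, 7)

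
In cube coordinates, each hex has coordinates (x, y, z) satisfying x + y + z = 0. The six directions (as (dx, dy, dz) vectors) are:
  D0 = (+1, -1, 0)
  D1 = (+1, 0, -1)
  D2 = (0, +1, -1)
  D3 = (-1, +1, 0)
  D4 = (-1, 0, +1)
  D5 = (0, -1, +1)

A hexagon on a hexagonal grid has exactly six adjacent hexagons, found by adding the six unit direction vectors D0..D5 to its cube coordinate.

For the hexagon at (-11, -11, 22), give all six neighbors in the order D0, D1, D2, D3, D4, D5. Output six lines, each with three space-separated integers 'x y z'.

Center: (-11, -11, 22). Add each direction:
  D0: (-11, -11, 22) + (1, -1, 0) = (-10, -12, 22)
  D1: (-11, -11, 22) + (1, 0, -1) = (-10, -11, 21)
  D2: (-11, -11, 22) + (0, 1, -1) = (-11, -10, 21)
  D3: (-11, -11, 22) + (-1, 1, 0) = (-12, -10, 22)
  D4: (-11, -11, 22) + (-1, 0, 1) = (-12, -11, 23)
  D5: (-11, -11, 22) + (0, -1, 1) = (-11, -12, 23)

Answer: -10 -12 22
-10 -11 21
-11 -10 21
-12 -10 22
-12 -11 23
-11 -12 23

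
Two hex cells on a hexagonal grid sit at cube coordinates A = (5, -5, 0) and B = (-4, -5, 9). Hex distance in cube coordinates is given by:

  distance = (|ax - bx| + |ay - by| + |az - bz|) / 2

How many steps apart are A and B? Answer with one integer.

|ax - bx| = |5 - (-4)| = 9
|ay - by| = |-5 - (-5)| = 0
|az - bz| = |0 - 9| = 9
distance = (9 + 0 + 9) / 2 = 18 / 2 = 9

Answer: 9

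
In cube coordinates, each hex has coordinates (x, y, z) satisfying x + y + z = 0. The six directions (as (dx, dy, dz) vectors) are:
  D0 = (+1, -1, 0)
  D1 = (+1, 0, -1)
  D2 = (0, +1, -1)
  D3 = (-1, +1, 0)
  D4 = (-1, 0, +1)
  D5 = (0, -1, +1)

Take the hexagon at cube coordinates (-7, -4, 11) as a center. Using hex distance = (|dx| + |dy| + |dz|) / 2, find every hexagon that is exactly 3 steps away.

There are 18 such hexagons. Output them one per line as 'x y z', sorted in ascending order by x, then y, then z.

Answer: -10 -4 14
-10 -3 13
-10 -2 12
-10 -1 11
-9 -5 14
-9 -1 10
-8 -6 14
-8 -1 9
-7 -7 14
-7 -1 8
-6 -7 13
-6 -2 8
-5 -7 12
-5 -3 8
-4 -7 11
-4 -6 10
-4 -5 9
-4 -4 8

Derivation:
Walk ring at distance 3 from (-7, -4, 11):
Start at center + D4*3 = (-10, -4, 14)
  hex 0: (-10, -4, 14)
  hex 1: (-9, -5, 14)
  hex 2: (-8, -6, 14)
  hex 3: (-7, -7, 14)
  hex 4: (-6, -7, 13)
  hex 5: (-5, -7, 12)
  hex 6: (-4, -7, 11)
  hex 7: (-4, -6, 10)
  hex 8: (-4, -5, 9)
  hex 9: (-4, -4, 8)
  hex 10: (-5, -3, 8)
  hex 11: (-6, -2, 8)
  hex 12: (-7, -1, 8)
  hex 13: (-8, -1, 9)
  hex 14: (-9, -1, 10)
  hex 15: (-10, -1, 11)
  hex 16: (-10, -2, 12)
  hex 17: (-10, -3, 13)
Sorted: 18 hexes.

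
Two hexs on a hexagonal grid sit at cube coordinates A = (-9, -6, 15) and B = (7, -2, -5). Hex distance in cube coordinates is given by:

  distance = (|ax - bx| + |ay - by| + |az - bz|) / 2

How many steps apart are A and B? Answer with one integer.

Answer: 20

Derivation:
|ax - bx| = |-9 - 7| = 16
|ay - by| = |-6 - (-2)| = 4
|az - bz| = |15 - (-5)| = 20
distance = (16 + 4 + 20) / 2 = 40 / 2 = 20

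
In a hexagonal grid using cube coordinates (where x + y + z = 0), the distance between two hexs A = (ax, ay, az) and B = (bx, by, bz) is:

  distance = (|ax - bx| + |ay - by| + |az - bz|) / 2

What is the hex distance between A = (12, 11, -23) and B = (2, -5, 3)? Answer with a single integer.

Answer: 26

Derivation:
|ax - bx| = |12 - 2| = 10
|ay - by| = |11 - (-5)| = 16
|az - bz| = |-23 - 3| = 26
distance = (10 + 16 + 26) / 2 = 52 / 2 = 26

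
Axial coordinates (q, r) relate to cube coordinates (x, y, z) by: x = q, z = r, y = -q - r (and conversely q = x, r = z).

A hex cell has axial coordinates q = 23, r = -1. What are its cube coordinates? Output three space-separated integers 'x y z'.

Answer: 23 -22 -1

Derivation:
x = q = 23
z = r = -1
y = -x - z = -(23) - (-1) = -22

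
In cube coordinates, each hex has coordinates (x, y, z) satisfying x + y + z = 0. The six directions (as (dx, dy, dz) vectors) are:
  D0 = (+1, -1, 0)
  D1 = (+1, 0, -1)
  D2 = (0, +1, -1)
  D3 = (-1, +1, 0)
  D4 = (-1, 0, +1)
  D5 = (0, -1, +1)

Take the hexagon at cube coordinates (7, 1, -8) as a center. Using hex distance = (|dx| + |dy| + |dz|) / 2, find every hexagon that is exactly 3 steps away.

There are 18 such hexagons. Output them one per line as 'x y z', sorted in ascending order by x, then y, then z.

Answer: 4 1 -5
4 2 -6
4 3 -7
4 4 -8
5 0 -5
5 4 -9
6 -1 -5
6 4 -10
7 -2 -5
7 4 -11
8 -2 -6
8 3 -11
9 -2 -7
9 2 -11
10 -2 -8
10 -1 -9
10 0 -10
10 1 -11

Derivation:
Walk ring at distance 3 from (7, 1, -8):
Start at center + D4*3 = (4, 1, -5)
  hex 0: (4, 1, -5)
  hex 1: (5, 0, -5)
  hex 2: (6, -1, -5)
  hex 3: (7, -2, -5)
  hex 4: (8, -2, -6)
  hex 5: (9, -2, -7)
  hex 6: (10, -2, -8)
  hex 7: (10, -1, -9)
  hex 8: (10, 0, -10)
  hex 9: (10, 1, -11)
  hex 10: (9, 2, -11)
  hex 11: (8, 3, -11)
  hex 12: (7, 4, -11)
  hex 13: (6, 4, -10)
  hex 14: (5, 4, -9)
  hex 15: (4, 4, -8)
  hex 16: (4, 3, -7)
  hex 17: (4, 2, -6)
Sorted: 18 hexes.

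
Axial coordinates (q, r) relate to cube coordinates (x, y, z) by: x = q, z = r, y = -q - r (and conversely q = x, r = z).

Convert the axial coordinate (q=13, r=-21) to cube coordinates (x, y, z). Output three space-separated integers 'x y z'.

Answer: 13 8 -21

Derivation:
x = q = 13
z = r = -21
y = -x - z = -(13) - (-21) = 8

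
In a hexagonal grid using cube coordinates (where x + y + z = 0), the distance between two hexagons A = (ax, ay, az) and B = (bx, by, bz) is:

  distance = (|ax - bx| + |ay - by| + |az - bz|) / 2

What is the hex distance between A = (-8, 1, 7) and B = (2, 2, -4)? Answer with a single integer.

|ax - bx| = |-8 - 2| = 10
|ay - by| = |1 - 2| = 1
|az - bz| = |7 - (-4)| = 11
distance = (10 + 1 + 11) / 2 = 22 / 2 = 11

Answer: 11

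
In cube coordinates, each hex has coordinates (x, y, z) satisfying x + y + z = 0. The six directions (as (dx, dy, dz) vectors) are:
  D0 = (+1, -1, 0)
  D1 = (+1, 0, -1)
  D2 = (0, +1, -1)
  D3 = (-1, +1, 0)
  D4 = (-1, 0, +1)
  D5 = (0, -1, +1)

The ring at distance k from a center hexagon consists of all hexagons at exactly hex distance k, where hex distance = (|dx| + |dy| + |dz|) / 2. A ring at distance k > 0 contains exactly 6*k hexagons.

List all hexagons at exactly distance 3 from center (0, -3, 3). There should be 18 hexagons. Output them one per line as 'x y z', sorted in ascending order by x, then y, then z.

Answer: -3 -3 6
-3 -2 5
-3 -1 4
-3 0 3
-2 -4 6
-2 0 2
-1 -5 6
-1 0 1
0 -6 6
0 0 0
1 -6 5
1 -1 0
2 -6 4
2 -2 0
3 -6 3
3 -5 2
3 -4 1
3 -3 0

Derivation:
Walk ring at distance 3 from (0, -3, 3):
Start at center + D4*3 = (-3, -3, 6)
  hex 0: (-3, -3, 6)
  hex 1: (-2, -4, 6)
  hex 2: (-1, -5, 6)
  hex 3: (0, -6, 6)
  hex 4: (1, -6, 5)
  hex 5: (2, -6, 4)
  hex 6: (3, -6, 3)
  hex 7: (3, -5, 2)
  hex 8: (3, -4, 1)
  hex 9: (3, -3, 0)
  hex 10: (2, -2, 0)
  hex 11: (1, -1, 0)
  hex 12: (0, 0, 0)
  hex 13: (-1, 0, 1)
  hex 14: (-2, 0, 2)
  hex 15: (-3, 0, 3)
  hex 16: (-3, -1, 4)
  hex 17: (-3, -2, 5)
Sorted: 18 hexes.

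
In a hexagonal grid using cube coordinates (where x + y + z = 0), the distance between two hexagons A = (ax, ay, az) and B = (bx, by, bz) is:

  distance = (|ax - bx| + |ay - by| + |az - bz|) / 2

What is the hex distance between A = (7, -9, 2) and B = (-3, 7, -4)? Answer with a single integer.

|ax - bx| = |7 - (-3)| = 10
|ay - by| = |-9 - 7| = 16
|az - bz| = |2 - (-4)| = 6
distance = (10 + 16 + 6) / 2 = 32 / 2 = 16

Answer: 16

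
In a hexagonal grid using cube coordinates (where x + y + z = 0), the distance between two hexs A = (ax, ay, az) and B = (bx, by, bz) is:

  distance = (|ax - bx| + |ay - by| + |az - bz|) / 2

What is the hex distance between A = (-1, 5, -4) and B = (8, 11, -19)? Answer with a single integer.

|ax - bx| = |-1 - 8| = 9
|ay - by| = |5 - 11| = 6
|az - bz| = |-4 - (-19)| = 15
distance = (9 + 6 + 15) / 2 = 30 / 2 = 15

Answer: 15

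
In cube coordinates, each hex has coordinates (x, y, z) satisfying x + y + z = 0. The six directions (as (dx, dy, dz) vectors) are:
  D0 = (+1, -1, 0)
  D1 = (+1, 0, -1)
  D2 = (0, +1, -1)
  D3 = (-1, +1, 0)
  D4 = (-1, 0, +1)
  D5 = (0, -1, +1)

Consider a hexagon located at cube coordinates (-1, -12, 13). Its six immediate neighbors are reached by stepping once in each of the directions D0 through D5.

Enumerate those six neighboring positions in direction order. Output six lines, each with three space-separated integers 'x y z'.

Center: (-1, -12, 13). Add each direction:
  D0: (-1, -12, 13) + (1, -1, 0) = (0, -13, 13)
  D1: (-1, -12, 13) + (1, 0, -1) = (0, -12, 12)
  D2: (-1, -12, 13) + (0, 1, -1) = (-1, -11, 12)
  D3: (-1, -12, 13) + (-1, 1, 0) = (-2, -11, 13)
  D4: (-1, -12, 13) + (-1, 0, 1) = (-2, -12, 14)
  D5: (-1, -12, 13) + (0, -1, 1) = (-1, -13, 14)

Answer: 0 -13 13
0 -12 12
-1 -11 12
-2 -11 13
-2 -12 14
-1 -13 14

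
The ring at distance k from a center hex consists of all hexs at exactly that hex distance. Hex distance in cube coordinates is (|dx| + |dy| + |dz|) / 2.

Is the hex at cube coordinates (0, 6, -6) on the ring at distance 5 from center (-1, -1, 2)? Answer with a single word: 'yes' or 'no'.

Answer: no

Derivation:
|px - cx| = |0 - (-1)| = 1
|py - cy| = |6 - (-1)| = 7
|pz - cz| = |-6 - 2| = 8
distance = (1+7+8)/2 = 16/2 = 8
radius = 5; distance != radius -> no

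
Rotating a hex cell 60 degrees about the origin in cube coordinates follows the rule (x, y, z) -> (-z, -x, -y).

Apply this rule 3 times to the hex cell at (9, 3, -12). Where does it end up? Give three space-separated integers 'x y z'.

Answer: -9 -3 12

Derivation:
Start: (9, 3, -12)
Step 1: (9, 3, -12) -> (-(-12), -(9), -(3)) = (12, -9, -3)
Step 2: (12, -9, -3) -> (-(-3), -(12), -(-9)) = (3, -12, 9)
Step 3: (3, -12, 9) -> (-(9), -(3), -(-12)) = (-9, -3, 12)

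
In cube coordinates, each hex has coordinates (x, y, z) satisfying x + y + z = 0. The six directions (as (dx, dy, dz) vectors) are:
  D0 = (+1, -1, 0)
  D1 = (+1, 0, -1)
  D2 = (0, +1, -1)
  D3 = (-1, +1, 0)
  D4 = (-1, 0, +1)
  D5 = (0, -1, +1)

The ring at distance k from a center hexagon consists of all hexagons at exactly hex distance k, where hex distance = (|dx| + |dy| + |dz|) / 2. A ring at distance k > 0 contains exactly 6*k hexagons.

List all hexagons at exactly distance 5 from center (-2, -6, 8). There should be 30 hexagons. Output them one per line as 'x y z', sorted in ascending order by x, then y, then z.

Walk ring at distance 5 from (-2, -6, 8):
Start at center + D4*5 = (-7, -6, 13)
  hex 0: (-7, -6, 13)
  hex 1: (-6, -7, 13)
  hex 2: (-5, -8, 13)
  hex 3: (-4, -9, 13)
  hex 4: (-3, -10, 13)
  hex 5: (-2, -11, 13)
  hex 6: (-1, -11, 12)
  hex 7: (0, -11, 11)
  hex 8: (1, -11, 10)
  hex 9: (2, -11, 9)
  hex 10: (3, -11, 8)
  hex 11: (3, -10, 7)
  hex 12: (3, -9, 6)
  hex 13: (3, -8, 5)
  hex 14: (3, -7, 4)
  hex 15: (3, -6, 3)
  hex 16: (2, -5, 3)
  hex 17: (1, -4, 3)
  hex 18: (0, -3, 3)
  hex 19: (-1, -2, 3)
  hex 20: (-2, -1, 3)
  hex 21: (-3, -1, 4)
  hex 22: (-4, -1, 5)
  hex 23: (-5, -1, 6)
  hex 24: (-6, -1, 7)
  hex 25: (-7, -1, 8)
  hex 26: (-7, -2, 9)
  hex 27: (-7, -3, 10)
  hex 28: (-7, -4, 11)
  hex 29: (-7, -5, 12)
Sorted: 30 hexes.

Answer: -7 -6 13
-7 -5 12
-7 -4 11
-7 -3 10
-7 -2 9
-7 -1 8
-6 -7 13
-6 -1 7
-5 -8 13
-5 -1 6
-4 -9 13
-4 -1 5
-3 -10 13
-3 -1 4
-2 -11 13
-2 -1 3
-1 -11 12
-1 -2 3
0 -11 11
0 -3 3
1 -11 10
1 -4 3
2 -11 9
2 -5 3
3 -11 8
3 -10 7
3 -9 6
3 -8 5
3 -7 4
3 -6 3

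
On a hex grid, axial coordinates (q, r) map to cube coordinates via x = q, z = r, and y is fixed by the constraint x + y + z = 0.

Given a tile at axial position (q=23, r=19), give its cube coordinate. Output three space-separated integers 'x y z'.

x = q = 23
z = r = 19
y = -x - z = -(23) - (19) = -42

Answer: 23 -42 19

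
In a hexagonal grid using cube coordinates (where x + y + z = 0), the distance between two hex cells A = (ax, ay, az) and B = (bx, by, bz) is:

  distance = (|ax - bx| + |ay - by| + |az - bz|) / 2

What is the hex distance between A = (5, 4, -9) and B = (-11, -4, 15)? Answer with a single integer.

Answer: 24

Derivation:
|ax - bx| = |5 - (-11)| = 16
|ay - by| = |4 - (-4)| = 8
|az - bz| = |-9 - 15| = 24
distance = (16 + 8 + 24) / 2 = 48 / 2 = 24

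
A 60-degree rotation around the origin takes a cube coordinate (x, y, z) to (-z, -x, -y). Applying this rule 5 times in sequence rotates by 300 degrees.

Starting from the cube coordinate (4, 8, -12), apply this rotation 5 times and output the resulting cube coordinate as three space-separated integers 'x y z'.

Answer: -8 12 -4

Derivation:
Start: (4, 8, -12)
Step 1: (4, 8, -12) -> (-(-12), -(4), -(8)) = (12, -4, -8)
Step 2: (12, -4, -8) -> (-(-8), -(12), -(-4)) = (8, -12, 4)
Step 3: (8, -12, 4) -> (-(4), -(8), -(-12)) = (-4, -8, 12)
Step 4: (-4, -8, 12) -> (-(12), -(-4), -(-8)) = (-12, 4, 8)
Step 5: (-12, 4, 8) -> (-(8), -(-12), -(4)) = (-8, 12, -4)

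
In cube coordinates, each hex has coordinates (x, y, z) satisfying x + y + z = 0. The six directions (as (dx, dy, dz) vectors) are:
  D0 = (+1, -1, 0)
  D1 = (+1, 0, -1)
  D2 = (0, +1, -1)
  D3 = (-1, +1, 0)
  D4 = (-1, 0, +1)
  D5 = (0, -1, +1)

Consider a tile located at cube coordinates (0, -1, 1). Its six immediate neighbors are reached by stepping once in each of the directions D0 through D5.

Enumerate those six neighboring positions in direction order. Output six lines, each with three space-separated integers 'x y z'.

Center: (0, -1, 1). Add each direction:
  D0: (0, -1, 1) + (1, -1, 0) = (1, -2, 1)
  D1: (0, -1, 1) + (1, 0, -1) = (1, -1, 0)
  D2: (0, -1, 1) + (0, 1, -1) = (0, 0, 0)
  D3: (0, -1, 1) + (-1, 1, 0) = (-1, 0, 1)
  D4: (0, -1, 1) + (-1, 0, 1) = (-1, -1, 2)
  D5: (0, -1, 1) + (0, -1, 1) = (0, -2, 2)

Answer: 1 -2 1
1 -1 0
0 0 0
-1 0 1
-1 -1 2
0 -2 2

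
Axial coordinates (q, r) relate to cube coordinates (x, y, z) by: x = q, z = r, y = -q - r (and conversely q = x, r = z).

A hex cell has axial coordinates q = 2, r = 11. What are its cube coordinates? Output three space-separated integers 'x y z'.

x = q = 2
z = r = 11
y = -x - z = -(2) - (11) = -13

Answer: 2 -13 11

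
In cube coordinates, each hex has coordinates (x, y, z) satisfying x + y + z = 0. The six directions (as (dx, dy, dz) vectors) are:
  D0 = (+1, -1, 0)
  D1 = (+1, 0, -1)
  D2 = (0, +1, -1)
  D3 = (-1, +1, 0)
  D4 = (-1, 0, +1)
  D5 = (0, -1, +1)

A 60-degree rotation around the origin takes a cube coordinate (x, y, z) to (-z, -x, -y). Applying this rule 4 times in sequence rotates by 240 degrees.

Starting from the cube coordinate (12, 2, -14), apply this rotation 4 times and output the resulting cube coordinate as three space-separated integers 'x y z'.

Answer: -14 12 2

Derivation:
Start: (12, 2, -14)
Step 1: (12, 2, -14) -> (-(-14), -(12), -(2)) = (14, -12, -2)
Step 2: (14, -12, -2) -> (-(-2), -(14), -(-12)) = (2, -14, 12)
Step 3: (2, -14, 12) -> (-(12), -(2), -(-14)) = (-12, -2, 14)
Step 4: (-12, -2, 14) -> (-(14), -(-12), -(-2)) = (-14, 12, 2)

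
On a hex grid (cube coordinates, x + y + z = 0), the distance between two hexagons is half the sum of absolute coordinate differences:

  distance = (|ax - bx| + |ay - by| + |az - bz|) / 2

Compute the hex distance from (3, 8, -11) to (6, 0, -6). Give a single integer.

|ax - bx| = |3 - 6| = 3
|ay - by| = |8 - 0| = 8
|az - bz| = |-11 - (-6)| = 5
distance = (3 + 8 + 5) / 2 = 16 / 2 = 8

Answer: 8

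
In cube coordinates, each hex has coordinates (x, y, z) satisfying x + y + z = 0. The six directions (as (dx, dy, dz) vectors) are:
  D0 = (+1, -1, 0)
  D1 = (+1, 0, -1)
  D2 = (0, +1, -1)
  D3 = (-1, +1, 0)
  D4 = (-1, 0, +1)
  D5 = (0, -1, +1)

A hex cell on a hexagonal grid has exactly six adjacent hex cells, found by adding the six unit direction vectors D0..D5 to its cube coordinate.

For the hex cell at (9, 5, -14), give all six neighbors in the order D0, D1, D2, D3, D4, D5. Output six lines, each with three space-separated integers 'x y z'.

Center: (9, 5, -14). Add each direction:
  D0: (9, 5, -14) + (1, -1, 0) = (10, 4, -14)
  D1: (9, 5, -14) + (1, 0, -1) = (10, 5, -15)
  D2: (9, 5, -14) + (0, 1, -1) = (9, 6, -15)
  D3: (9, 5, -14) + (-1, 1, 0) = (8, 6, -14)
  D4: (9, 5, -14) + (-1, 0, 1) = (8, 5, -13)
  D5: (9, 5, -14) + (0, -1, 1) = (9, 4, -13)

Answer: 10 4 -14
10 5 -15
9 6 -15
8 6 -14
8 5 -13
9 4 -13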